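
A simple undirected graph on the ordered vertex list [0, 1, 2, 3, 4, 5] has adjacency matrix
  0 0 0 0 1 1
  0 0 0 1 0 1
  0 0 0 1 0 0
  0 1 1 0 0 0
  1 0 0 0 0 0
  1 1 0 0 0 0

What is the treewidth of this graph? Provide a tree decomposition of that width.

Every bag has size at most 2, so the width is 2 − 1 = 1 and tw(G) ≤ 1. Since G has at least one edge (e.g. 4–0), it is not an edgeless graph, so tw(G) ≥ 1. The upper and lower bounds meet at 1, so that is the treewidth.

Treewidth 1.
One optimal decomposition is:
Bags: B1 = {0, 4}  B2 = {0, 5}  B3 = {1, 5}  B4 = {1, 3}  B5 = {2, 3}
Tree: B1–B2, B2–B3, B3–B4, B4–B5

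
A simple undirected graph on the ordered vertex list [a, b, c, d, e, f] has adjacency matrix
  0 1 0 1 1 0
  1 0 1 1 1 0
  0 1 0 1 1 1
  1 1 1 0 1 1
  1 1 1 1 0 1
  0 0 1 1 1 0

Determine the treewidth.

A width-3 tree decomposition is:
Bags: B1 = {c, d, e, f}  B2 = {b, c, d, e}  B3 = {a, b, d, e}
Tree: B1–B2, B2–B3
Each bag holds 4 vertices, so the decomposition has width 3, which upper-bounds the treewidth. Conversely, {c, d, e, f} is a clique of size 4, and the vertices of any clique must share a bag in every tree decomposition; so some bag has ≥ 4 vertices and tw(G) ≥ 3. Combining the bounds, tw(G) = 3.

3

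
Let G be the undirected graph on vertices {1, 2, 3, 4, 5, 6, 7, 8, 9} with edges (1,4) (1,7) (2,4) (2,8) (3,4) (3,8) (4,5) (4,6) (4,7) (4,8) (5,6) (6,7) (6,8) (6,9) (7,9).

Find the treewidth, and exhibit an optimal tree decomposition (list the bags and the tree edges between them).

The largest bag has 3 vertices, giving width 2; this decomposition certifies tw(G) ≤ 2. For the lower bound, the 3 vertices {6, 7, 9} are pairwise adjacent, and any tree decomposition puts a clique entirely inside one bag — forcing width ≥ 2. Combining the bounds, tw(G) = 2.

Treewidth 2.
One such decomposition:
Bags: B1 = {4, 5, 6}  B2 = {4, 6, 8}  B3 = {3, 4, 8}  B4 = {4, 6, 7}  B5 = {1, 4, 7}  B6 = {2, 4, 8}  B7 = {6, 7, 9}
Tree: B1–B2, B2–B3, B2–B4, B4–B5, B2–B6, B4–B7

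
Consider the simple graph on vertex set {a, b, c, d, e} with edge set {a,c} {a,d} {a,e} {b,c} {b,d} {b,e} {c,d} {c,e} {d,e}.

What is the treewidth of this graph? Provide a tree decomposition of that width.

Each bag holds 4 vertices, so the decomposition has width 3, which upper-bounds the treewidth. On the other hand G contains the 4-clique {a, c, d, e}. A clique must lie in a single bag of any decomposition, so no decomposition can have width below 3. The upper and lower bounds meet at 3, so that is the treewidth.

Treewidth 3.
One optimal decomposition is:
Bags: B1 = {b, c, d, e}  B2 = {a, c, d, e}
Tree: B1–B2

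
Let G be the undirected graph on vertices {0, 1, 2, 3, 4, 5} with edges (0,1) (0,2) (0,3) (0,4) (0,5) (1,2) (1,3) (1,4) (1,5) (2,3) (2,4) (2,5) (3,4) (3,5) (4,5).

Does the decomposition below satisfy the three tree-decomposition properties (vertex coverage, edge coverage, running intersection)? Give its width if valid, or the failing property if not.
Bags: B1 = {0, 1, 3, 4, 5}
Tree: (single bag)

No — vertex 2 appears in no bag.

A tree decomposition must satisfy three properties: every vertex lies in some bag; for every edge, both endpoints lie together in some bag; and for every vertex, the bags containing it form a connected subtree. Here vertex 2 appears in no bag, so the decomposition is invalid.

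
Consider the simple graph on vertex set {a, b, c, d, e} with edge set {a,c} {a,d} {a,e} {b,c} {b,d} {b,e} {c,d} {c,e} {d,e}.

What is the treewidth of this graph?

3

A width-3 tree decomposition is:
Bags: B1 = {b, c, d, e}  B2 = {a, c, d, e}
Tree: B1–B2
Each bag holds 4 vertices, so the decomposition has width 3, which upper-bounds the treewidth. Conversely, {a, c, d, e} is a clique of size 4, and the vertices of any clique must share a bag in every tree decomposition; so some bag has ≥ 4 vertices and tw(G) ≥ 3. The upper and lower bounds meet at 3, so that is the treewidth.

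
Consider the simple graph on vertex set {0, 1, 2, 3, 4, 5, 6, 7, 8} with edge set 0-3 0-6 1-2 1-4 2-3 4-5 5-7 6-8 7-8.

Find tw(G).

A width-2 tree decomposition is:
Bags: B1 = {0, 6, 8}  B2 = {0, 3, 8}  B3 = {2, 3, 8}  B4 = {1, 2, 8}  B5 = {1, 4, 8}  B6 = {4, 5, 8}  B7 = {5, 7, 8}
Tree: B1–B2, B2–B3, B3–B4, B4–B5, B5–B6, B6–B7
Each bag holds 3 vertices, so the decomposition has width 2, which upper-bounds the treewidth. For the lower bound, G contains the cycle 8–6–0–3–2–1–4–5–7–8, so G is not a forest; only forests have treewidth ≤ 1, hence tw(G) ≥ 2. Therefore the treewidth is 2.

2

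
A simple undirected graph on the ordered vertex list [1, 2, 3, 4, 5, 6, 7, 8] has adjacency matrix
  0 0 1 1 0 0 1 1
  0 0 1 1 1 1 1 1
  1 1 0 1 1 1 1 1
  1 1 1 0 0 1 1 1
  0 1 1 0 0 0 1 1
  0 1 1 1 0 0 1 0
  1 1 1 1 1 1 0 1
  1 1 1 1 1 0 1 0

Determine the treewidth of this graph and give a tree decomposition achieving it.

Every bag has size at most 5, so the width is 5 − 1 = 4 and tw(G) ≤ 4. On the other hand G contains the 5-clique {1, 3, 4, 7, 8}. A clique must lie in a single bag of any decomposition, so no decomposition can have width below 4. Combining the bounds, tw(G) = 4.

Treewidth 4.
One optimal decomposition is:
Bags: B1 = {2, 3, 4, 6, 7}  B2 = {2, 3, 4, 7, 8}  B3 = {1, 3, 4, 7, 8}  B4 = {2, 3, 5, 7, 8}
Tree: B1–B2, B2–B3, B2–B4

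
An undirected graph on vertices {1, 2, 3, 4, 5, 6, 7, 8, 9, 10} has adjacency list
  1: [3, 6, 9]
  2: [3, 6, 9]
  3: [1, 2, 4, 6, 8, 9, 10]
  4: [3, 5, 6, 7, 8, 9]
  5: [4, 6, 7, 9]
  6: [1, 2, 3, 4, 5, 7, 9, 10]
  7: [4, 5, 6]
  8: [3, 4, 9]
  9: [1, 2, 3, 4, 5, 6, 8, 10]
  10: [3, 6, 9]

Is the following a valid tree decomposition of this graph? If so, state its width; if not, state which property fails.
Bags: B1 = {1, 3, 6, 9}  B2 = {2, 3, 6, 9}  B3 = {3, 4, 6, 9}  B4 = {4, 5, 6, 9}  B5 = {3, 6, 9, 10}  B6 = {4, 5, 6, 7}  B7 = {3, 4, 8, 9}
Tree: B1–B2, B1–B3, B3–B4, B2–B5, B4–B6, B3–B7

Yes; width 3.

Every vertex of G appears in some bag (union = {1, 2, 3, 4, 5, 6, 7, 8, 9, 10}); every edge is covered by a bag; and for each vertex v the set of bags containing v is connected in the bag tree. The decomposition is therefore valid. The largest bag has 4 vertices, so the width is 3.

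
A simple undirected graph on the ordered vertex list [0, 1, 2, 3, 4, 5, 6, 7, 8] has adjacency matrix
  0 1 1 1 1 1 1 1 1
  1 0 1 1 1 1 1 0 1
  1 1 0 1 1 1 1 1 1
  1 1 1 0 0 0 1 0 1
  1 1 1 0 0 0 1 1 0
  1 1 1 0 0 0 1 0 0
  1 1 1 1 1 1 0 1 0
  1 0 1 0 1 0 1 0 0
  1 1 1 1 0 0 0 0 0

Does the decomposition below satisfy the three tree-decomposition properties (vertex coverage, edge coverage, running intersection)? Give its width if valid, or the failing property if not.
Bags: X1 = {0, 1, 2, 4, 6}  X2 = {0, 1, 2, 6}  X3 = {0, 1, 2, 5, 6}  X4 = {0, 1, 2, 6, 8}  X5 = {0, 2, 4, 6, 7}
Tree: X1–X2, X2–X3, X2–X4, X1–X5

A tree decomposition must satisfy three properties: every vertex lies in some bag; for every edge, both endpoints lie together in some bag; and for every vertex, the bags containing it form a connected subtree. Here vertex 3 appears in no bag, so the decomposition is invalid.

No — vertex 3 appears in no bag.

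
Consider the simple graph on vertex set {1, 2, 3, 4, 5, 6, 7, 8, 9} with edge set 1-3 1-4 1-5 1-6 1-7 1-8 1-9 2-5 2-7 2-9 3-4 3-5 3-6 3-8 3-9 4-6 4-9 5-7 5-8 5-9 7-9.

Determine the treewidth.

A width-3 tree decomposition is:
Bags: B1 = {1, 5, 7, 9}  B2 = {1, 3, 5, 9}  B3 = {1, 3, 4, 9}  B4 = {2, 5, 7, 9}  B5 = {1, 3, 5, 8}  B6 = {1, 3, 4, 6}
Tree: B1–B2, B2–B3, B1–B4, B2–B5, B3–B6
The largest bag has 4 vertices, giving width 3; this decomposition certifies tw(G) ≤ 3. On the other hand G contains the 4-clique {1, 3, 5, 8}. A clique must lie in a single bag of any decomposition, so no decomposition can have width below 3. Therefore the treewidth is 3.

3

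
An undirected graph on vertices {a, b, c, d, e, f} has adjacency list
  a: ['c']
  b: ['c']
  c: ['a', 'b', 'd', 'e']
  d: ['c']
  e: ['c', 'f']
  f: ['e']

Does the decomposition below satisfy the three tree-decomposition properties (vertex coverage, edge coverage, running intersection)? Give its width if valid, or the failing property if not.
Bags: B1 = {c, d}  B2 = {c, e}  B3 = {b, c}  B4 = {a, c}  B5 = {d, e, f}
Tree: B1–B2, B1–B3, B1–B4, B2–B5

A tree decomposition must satisfy three properties: every vertex lies in some bag; for every edge, both endpoints lie together in some bag; and for every vertex, the bags containing it form a connected subtree. Here bags containing vertex d are not connected in the tree, so the decomposition is invalid.

No — bags containing vertex d are not connected in the tree.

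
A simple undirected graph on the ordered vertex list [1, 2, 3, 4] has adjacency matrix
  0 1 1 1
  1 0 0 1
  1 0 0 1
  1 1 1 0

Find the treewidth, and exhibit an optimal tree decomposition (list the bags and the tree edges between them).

Treewidth 2.
One such decomposition:
Bags: B1 = {1, 3, 4}  B2 = {1, 2, 4}
Tree: B1–B2

The largest bag has 3 vertices, giving width 2; this decomposition certifies tw(G) ≤ 2. Conversely, {1, 2, 4} is a clique of size 3, and the vertices of any clique must share a bag in every tree decomposition; so some bag has ≥ 3 vertices and tw(G) ≥ 2. Hence tw(G) = 2 exactly.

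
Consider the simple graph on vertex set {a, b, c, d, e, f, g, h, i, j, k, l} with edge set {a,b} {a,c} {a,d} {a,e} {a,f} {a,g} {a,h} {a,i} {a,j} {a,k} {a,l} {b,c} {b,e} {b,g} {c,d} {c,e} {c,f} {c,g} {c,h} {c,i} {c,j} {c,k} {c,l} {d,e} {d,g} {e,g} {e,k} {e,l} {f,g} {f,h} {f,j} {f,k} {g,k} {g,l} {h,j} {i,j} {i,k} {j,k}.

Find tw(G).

A width-4 tree decomposition is:
Bags: B1 = {a, c, e, g, k}  B2 = {a, b, c, e, g}  B3 = {a, c, f, g, k}  B4 = {a, c, f, j, k}  B5 = {a, c, d, e, g}  B6 = {a, c, f, h, j}  B7 = {a, c, e, g, l}  B8 = {a, c, i, j, k}
Tree: B1–B2, B1–B3, B3–B4, B1–B5, B4–B6, B1–B7, B4–B8
Every bag has size at most 5, so the width is 5 − 1 = 4 and tw(G) ≤ 4. On the other hand G contains the 5-clique {a, c, d, e, g}. A clique must lie in a single bag of any decomposition, so no decomposition can have width below 4. Combining the bounds, tw(G) = 4.

4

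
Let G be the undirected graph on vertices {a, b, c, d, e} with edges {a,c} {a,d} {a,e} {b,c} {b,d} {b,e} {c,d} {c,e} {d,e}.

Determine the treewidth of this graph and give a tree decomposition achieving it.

Each bag holds 4 vertices, so the decomposition has width 3, which upper-bounds the treewidth. For the lower bound, the 4 vertices {a, c, d, e} are pairwise adjacent, and any tree decomposition puts a clique entirely inside one bag — forcing width ≥ 3. The upper and lower bounds meet at 3, so that is the treewidth.

Treewidth 3.
One optimal decomposition is:
Bags: B1 = {a, c, d, e}  B2 = {b, c, d, e}
Tree: B1–B2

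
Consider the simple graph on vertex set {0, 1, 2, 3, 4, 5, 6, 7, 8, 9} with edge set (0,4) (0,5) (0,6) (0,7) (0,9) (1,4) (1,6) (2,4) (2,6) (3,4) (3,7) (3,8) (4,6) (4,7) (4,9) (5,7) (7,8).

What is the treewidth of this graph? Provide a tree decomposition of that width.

Each bag holds 3 vertices, so the decomposition has width 2, which upper-bounds the treewidth. Conversely, {3, 7, 8} is a clique of size 3, and the vertices of any clique must share a bag in every tree decomposition; so some bag has ≥ 3 vertices and tw(G) ≥ 2. Hence tw(G) = 2 exactly.

Treewidth 2.
Bags: B1 = {0, 4, 6}  B2 = {2, 4, 6}  B3 = {1, 4, 6}  B4 = {0, 4, 7}  B5 = {0, 5, 7}  B6 = {0, 4, 9}  B7 = {3, 4, 7}  B8 = {3, 7, 8}
Tree: B1–B2, B1–B3, B1–B4, B4–B5, B1–B6, B4–B7, B7–B8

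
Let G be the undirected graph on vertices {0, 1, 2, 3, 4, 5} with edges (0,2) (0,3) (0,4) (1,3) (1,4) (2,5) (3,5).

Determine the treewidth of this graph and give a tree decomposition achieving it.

Each bag holds 3 vertices, so the decomposition has width 2, which upper-bounds the treewidth. Since 5–2–0–3–5 is a cycle in G, G is not acyclic. Forests are exactly the graphs of treewidth ≤ 1, so tw(G) ≥ 2. Combining the bounds, tw(G) = 2.

Treewidth 2.
Bags: B1 = {2, 3, 5}  B2 = {0, 2, 3}  B3 = {0, 1, 3}  B4 = {0, 1, 4}
Tree: B1–B2, B2–B3, B3–B4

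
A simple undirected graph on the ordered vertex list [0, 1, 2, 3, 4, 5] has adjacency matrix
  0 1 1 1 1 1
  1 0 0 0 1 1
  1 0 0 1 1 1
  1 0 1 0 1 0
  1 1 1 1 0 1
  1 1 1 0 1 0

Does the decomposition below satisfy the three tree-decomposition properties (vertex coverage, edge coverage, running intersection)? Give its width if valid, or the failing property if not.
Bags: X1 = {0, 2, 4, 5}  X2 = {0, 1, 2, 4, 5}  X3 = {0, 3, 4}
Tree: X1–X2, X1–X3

A tree decomposition must satisfy three properties: every vertex lies in some bag; for every edge, both endpoints lie together in some bag; and for every vertex, the bags containing it form a connected subtree. Here edge (2,3) lies in no bag, so the decomposition is invalid.

No — edge (2,3) lies in no bag.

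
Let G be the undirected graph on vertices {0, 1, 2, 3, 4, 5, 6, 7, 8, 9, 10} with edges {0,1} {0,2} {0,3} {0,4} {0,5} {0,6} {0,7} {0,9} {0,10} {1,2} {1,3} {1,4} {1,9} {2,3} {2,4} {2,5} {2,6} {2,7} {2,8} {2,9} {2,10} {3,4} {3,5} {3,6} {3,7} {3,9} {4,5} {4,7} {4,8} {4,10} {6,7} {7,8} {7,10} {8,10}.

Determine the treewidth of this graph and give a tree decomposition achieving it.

Every bag has size at most 5, so the width is 5 − 1 = 4 and tw(G) ≤ 4. For the lower bound, the 5 vertices {0, 2, 4, 7, 10} are pairwise adjacent, and any tree decomposition puts a clique entirely inside one bag — forcing width ≥ 4. Hence tw(G) = 4 exactly.

Treewidth 4.
One such decomposition:
Bags: B1 = {0, 1, 2, 3, 4}  B2 = {0, 2, 3, 4, 7}  B3 = {0, 2, 4, 7, 10}  B4 = {0, 2, 3, 6, 7}  B5 = {0, 2, 3, 4, 5}  B6 = {0, 1, 2, 3, 9}  B7 = {2, 4, 7, 8, 10}
Tree: B1–B2, B2–B3, B2–B4, B1–B5, B1–B6, B3–B7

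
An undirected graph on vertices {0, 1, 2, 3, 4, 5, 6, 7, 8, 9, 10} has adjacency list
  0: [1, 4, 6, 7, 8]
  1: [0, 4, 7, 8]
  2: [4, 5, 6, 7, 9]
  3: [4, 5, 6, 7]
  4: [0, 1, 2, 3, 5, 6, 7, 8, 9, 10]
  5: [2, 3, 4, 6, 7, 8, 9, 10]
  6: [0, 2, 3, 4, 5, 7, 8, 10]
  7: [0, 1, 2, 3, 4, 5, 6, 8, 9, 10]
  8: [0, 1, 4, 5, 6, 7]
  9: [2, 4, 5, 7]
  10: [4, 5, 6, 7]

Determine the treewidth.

A width-4 tree decomposition is:
Bags: B1 = {2, 4, 5, 6, 7}  B2 = {2, 4, 5, 7, 9}  B3 = {4, 5, 6, 7, 8}  B4 = {4, 5, 6, 7, 10}  B5 = {0, 4, 6, 7, 8}  B6 = {0, 1, 4, 7, 8}  B7 = {3, 4, 5, 6, 7}
Tree: B1–B2, B1–B3, B1–B4, B3–B5, B5–B6, B3–B7
The largest bag has 5 vertices, giving width 4; this decomposition certifies tw(G) ≤ 4. On the other hand G contains the 5-clique {0, 1, 4, 7, 8}. A clique must lie in a single bag of any decomposition, so no decomposition can have width below 4. The upper and lower bounds meet at 4, so that is the treewidth.

4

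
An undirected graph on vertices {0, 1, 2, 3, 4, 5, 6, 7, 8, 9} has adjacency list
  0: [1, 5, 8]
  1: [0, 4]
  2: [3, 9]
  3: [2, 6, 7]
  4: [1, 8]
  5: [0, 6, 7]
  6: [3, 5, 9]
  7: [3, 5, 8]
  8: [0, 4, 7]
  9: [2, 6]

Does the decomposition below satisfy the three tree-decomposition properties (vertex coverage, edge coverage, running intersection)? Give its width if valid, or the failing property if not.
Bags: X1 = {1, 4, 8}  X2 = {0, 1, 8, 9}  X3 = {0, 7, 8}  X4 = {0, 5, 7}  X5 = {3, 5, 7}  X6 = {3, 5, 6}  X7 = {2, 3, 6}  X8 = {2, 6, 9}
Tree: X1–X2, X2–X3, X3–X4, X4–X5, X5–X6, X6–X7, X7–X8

No — bags containing vertex 9 are not connected in the tree.

A tree decomposition must satisfy three properties: every vertex lies in some bag; for every edge, both endpoints lie together in some bag; and for every vertex, the bags containing it form a connected subtree. Here bags containing vertex 9 are not connected in the tree, so the decomposition is invalid.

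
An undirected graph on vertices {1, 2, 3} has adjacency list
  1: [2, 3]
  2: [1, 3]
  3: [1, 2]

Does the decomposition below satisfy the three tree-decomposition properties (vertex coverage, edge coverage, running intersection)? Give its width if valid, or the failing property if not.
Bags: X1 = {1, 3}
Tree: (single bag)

A tree decomposition must satisfy three properties: every vertex lies in some bag; for every edge, both endpoints lie together in some bag; and for every vertex, the bags containing it form a connected subtree. Here vertex 2 appears in no bag, so the decomposition is invalid.

No — vertex 2 appears in no bag.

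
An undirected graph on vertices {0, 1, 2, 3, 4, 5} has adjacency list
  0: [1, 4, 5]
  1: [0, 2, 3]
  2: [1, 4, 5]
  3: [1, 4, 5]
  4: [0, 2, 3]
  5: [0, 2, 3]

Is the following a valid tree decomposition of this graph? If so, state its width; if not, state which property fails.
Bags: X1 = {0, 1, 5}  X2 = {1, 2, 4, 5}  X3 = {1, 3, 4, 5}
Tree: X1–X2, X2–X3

No — edge (4,0) lies in no bag.

A tree decomposition must satisfy three properties: every vertex lies in some bag; for every edge, both endpoints lie together in some bag; and for every vertex, the bags containing it form a connected subtree. Here edge (4,0) lies in no bag, so the decomposition is invalid.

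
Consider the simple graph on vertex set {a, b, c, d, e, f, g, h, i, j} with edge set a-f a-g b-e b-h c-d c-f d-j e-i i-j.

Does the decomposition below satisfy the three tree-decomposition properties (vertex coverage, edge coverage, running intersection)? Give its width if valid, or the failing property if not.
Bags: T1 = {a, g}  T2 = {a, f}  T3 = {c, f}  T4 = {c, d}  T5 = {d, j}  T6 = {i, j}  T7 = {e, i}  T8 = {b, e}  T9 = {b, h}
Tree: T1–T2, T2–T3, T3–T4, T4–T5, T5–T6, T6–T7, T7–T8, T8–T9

Every vertex of G appears in some bag (union = {a, b, c, d, e, f, g, h, i, j}); every edge is covered by a bag; and for each vertex v the set of bags containing v is connected in the bag tree. The decomposition is therefore valid. The largest bag has 2 vertices, so the width is 1.

Yes; width 1.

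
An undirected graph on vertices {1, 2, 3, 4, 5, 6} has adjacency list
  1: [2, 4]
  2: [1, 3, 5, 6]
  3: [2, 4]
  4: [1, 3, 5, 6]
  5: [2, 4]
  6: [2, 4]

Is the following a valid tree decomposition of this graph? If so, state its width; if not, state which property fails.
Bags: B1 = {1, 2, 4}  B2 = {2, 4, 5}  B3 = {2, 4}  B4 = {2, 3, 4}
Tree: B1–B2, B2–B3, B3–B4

A tree decomposition must satisfy three properties: every vertex lies in some bag; for every edge, both endpoints lie together in some bag; and for every vertex, the bags containing it form a connected subtree. Here vertex 6 appears in no bag, so the decomposition is invalid.

No — vertex 6 appears in no bag.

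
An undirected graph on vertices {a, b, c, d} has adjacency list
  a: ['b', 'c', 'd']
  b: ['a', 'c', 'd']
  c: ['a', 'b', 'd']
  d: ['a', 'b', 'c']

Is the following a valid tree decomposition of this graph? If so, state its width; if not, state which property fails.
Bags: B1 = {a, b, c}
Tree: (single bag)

A tree decomposition must satisfy three properties: every vertex lies in some bag; for every edge, both endpoints lie together in some bag; and for every vertex, the bags containing it form a connected subtree. Here vertex d appears in no bag, so the decomposition is invalid.

No — vertex d appears in no bag.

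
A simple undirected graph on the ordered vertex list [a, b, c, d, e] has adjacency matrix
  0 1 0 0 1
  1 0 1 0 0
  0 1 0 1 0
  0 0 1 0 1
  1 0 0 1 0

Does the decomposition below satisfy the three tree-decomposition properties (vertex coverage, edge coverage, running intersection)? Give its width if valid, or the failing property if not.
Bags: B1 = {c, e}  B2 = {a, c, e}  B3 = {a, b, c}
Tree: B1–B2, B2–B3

A tree decomposition must satisfy three properties: every vertex lies in some bag; for every edge, both endpoints lie together in some bag; and for every vertex, the bags containing it form a connected subtree. Here vertex d appears in no bag, so the decomposition is invalid.

No — vertex d appears in no bag.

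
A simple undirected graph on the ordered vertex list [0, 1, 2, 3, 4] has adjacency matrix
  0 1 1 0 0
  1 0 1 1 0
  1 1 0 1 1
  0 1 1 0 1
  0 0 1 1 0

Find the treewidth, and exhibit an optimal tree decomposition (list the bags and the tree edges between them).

Treewidth 2.
One optimal decomposition is:
Bags: B1 = {1, 2, 3}  B2 = {2, 3, 4}  B3 = {0, 1, 2}
Tree: B1–B2, B1–B3

Each bag holds 3 vertices, so the decomposition has width 2, which upper-bounds the treewidth. Conversely, {0, 1, 2} is a clique of size 3, and the vertices of any clique must share a bag in every tree decomposition; so some bag has ≥ 3 vertices and tw(G) ≥ 2. Hence tw(G) = 2 exactly.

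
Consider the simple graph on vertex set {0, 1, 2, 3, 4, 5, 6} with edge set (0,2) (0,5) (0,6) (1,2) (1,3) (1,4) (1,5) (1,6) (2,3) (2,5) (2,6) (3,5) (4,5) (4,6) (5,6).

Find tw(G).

3

A width-3 tree decomposition is:
Bags: B1 = {1, 4, 5, 6}  B2 = {1, 2, 5, 6}  B3 = {0, 2, 5, 6}  B4 = {1, 2, 3, 5}
Tree: B1–B2, B2–B3, B2–B4
The largest bag has 4 vertices, giving width 3; this decomposition certifies tw(G) ≤ 3. For the lower bound, the 4 vertices {0, 2, 5, 6} are pairwise adjacent, and any tree decomposition puts a clique entirely inside one bag — forcing width ≥ 3. Therefore the treewidth is 3.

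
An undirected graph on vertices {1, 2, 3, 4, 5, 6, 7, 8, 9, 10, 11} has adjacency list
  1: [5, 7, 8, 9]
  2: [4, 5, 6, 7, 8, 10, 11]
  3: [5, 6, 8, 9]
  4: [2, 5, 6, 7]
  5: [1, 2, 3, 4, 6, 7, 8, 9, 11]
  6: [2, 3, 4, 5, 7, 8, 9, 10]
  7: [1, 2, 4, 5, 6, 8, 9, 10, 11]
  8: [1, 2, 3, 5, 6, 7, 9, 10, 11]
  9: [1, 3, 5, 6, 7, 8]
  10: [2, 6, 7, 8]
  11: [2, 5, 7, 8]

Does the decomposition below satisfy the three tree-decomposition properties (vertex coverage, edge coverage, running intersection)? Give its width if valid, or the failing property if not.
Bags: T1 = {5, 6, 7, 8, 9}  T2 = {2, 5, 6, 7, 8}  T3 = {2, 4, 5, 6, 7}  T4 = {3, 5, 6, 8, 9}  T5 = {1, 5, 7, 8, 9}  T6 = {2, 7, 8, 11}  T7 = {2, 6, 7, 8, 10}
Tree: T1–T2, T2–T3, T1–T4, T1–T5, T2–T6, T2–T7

No — edge (5,11) lies in no bag.

A tree decomposition must satisfy three properties: every vertex lies in some bag; for every edge, both endpoints lie together in some bag; and for every vertex, the bags containing it form a connected subtree. Here edge (5,11) lies in no bag, so the decomposition is invalid.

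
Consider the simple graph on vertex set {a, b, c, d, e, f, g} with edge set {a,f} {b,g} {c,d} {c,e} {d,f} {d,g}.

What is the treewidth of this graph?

A width-1 tree decomposition is:
Bags: B1 = {c, e}  B2 = {c, d}  B3 = {d, g}  B4 = {d, f}  B5 = {b, g}  B6 = {a, f}
Tree: B1–B2, B2–B3, B2–B4, B3–B5, B4–B6
Each bag holds 2 vertices, so the decomposition has width 1, which upper-bounds the treewidth. Any graph with an edge has treewidth ≥ 1, and G has the edge e–c. Hence tw(G) = 1 exactly.

1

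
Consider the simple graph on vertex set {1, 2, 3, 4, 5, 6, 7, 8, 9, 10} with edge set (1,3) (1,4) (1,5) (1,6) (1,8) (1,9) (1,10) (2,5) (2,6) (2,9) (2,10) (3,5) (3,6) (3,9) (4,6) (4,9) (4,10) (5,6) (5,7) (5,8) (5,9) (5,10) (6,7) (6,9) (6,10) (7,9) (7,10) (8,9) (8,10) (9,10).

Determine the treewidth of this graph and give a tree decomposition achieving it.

Each bag holds 5 vertices, so the decomposition has width 4, which upper-bounds the treewidth. For the lower bound, the 5 vertices {1, 4, 6, 9, 10} are pairwise adjacent, and any tree decomposition puts a clique entirely inside one bag — forcing width ≥ 4. Therefore the treewidth is 4.

Treewidth 4.
Bags: B1 = {1, 5, 6, 9, 10}  B2 = {1, 4, 6, 9, 10}  B3 = {1, 5, 8, 9, 10}  B4 = {2, 5, 6, 9, 10}  B5 = {5, 6, 7, 9, 10}  B6 = {1, 3, 5, 6, 9}
Tree: B1–B2, B1–B3, B1–B4, B1–B5, B1–B6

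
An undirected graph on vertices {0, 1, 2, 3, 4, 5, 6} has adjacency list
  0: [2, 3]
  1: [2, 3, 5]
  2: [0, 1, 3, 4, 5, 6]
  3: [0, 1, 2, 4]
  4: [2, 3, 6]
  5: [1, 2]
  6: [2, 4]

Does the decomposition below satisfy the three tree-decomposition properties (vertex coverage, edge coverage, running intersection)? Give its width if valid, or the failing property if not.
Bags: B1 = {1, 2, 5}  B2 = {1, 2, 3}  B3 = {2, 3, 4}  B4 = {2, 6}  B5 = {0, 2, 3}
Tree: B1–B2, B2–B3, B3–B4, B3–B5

No — edge (4,6) lies in no bag.

A tree decomposition must satisfy three properties: every vertex lies in some bag; for every edge, both endpoints lie together in some bag; and for every vertex, the bags containing it form a connected subtree. Here edge (4,6) lies in no bag, so the decomposition is invalid.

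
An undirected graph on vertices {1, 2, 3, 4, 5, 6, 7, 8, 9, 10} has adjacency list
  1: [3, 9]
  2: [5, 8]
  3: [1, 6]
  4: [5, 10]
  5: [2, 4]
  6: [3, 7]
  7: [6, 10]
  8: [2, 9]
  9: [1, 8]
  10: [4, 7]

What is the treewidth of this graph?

2

A width-2 tree decomposition is:
Bags: B1 = {3, 6, 7}  B2 = {3, 7, 10}  B3 = {3, 4, 10}  B4 = {3, 4, 5}  B5 = {2, 3, 5}  B6 = {2, 3, 8}  B7 = {3, 8, 9}  B8 = {1, 3, 9}
Tree: B1–B2, B2–B3, B3–B4, B4–B5, B5–B6, B6–B7, B7–B8
Every bag has size at most 3, so the width is 3 − 1 = 2 and tw(G) ≤ 2. For the lower bound, G contains the cycle 3–6–7–10–4–5–2–8–9–1–3, so G is not a forest; only forests have treewidth ≤ 1, hence tw(G) ≥ 2. The upper and lower bounds meet at 2, so that is the treewidth.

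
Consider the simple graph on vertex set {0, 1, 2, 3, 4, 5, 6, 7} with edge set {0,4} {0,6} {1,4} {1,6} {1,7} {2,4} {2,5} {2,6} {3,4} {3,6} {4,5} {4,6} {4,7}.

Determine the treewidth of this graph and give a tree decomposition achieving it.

The largest bag has 3 vertices, giving width 2; this decomposition certifies tw(G) ≤ 2. On the other hand G contains the 3-clique {2, 4, 5}. A clique must lie in a single bag of any decomposition, so no decomposition can have width below 2. Hence tw(G) = 2 exactly.

Treewidth 2.
Bags: B1 = {0, 4, 6}  B2 = {1, 4, 6}  B3 = {3, 4, 6}  B4 = {2, 4, 6}  B5 = {1, 4, 7}  B6 = {2, 4, 5}
Tree: B1–B2, B2–B3, B3–B4, B2–B5, B4–B6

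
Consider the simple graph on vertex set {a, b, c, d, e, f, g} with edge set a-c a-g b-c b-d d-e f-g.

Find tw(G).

A width-1 tree decomposition is:
Bags: B1 = {f, g}  B2 = {a, g}  B3 = {a, c}  B4 = {b, c}  B5 = {b, d}  B6 = {d, e}
Tree: B1–B2, B2–B3, B3–B4, B4–B5, B5–B6
The largest bag has 2 vertices, giving width 1; this decomposition certifies tw(G) ≤ 1. Since G has at least one edge (e.g. f–g), it is not an edgeless graph, so tw(G) ≥ 1. Hence tw(G) = 1 exactly.

1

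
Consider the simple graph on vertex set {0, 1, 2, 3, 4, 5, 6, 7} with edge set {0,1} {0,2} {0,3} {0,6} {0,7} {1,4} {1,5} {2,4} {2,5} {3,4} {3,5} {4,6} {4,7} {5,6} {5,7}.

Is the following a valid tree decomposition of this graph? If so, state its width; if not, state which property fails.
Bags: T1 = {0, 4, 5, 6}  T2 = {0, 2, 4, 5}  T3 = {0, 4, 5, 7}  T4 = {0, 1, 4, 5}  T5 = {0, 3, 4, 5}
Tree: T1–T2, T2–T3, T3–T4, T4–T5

Yes; width 3.

Vertex coverage: the bags together contain {0, 1, 2, 3, 4, 5, 6, 7}, the full vertex set. Edge coverage: each edge of G has both endpoints in at least one bag. Running intersection: for every vertex, the bags containing it form a connected subtree. All three properties hold, so this is a valid tree decomposition of width max|bag| − 1 = 3, and hence tw(G) ≤ 3.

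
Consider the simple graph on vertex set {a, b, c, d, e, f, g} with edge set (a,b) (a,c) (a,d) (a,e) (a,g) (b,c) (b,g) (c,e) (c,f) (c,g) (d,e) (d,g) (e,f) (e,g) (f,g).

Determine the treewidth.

3

A width-3 tree decomposition is:
Bags: B1 = {a, c, e, g}  B2 = {a, d, e, g}  B3 = {a, b, c, g}  B4 = {c, e, f, g}
Tree: B1–B2, B1–B3, B1–B4
Each bag holds 4 vertices, so the decomposition has width 3, which upper-bounds the treewidth. Conversely, {a, d, e, g} is a clique of size 4, and the vertices of any clique must share a bag in every tree decomposition; so some bag has ≥ 4 vertices and tw(G) ≥ 3. Combining the bounds, tw(G) = 3.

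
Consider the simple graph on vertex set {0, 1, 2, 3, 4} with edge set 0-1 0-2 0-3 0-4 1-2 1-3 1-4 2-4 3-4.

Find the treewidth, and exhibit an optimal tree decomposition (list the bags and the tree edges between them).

Treewidth 3.
One optimal decomposition is:
Bags: B1 = {0, 1, 3, 4}  B2 = {0, 1, 2, 4}
Tree: B1–B2

Every bag has size at most 4, so the width is 4 − 1 = 3 and tw(G) ≤ 3. Conversely, {0, 1, 2, 4} is a clique of size 4, and the vertices of any clique must share a bag in every tree decomposition; so some bag has ≥ 4 vertices and tw(G) ≥ 3. The upper and lower bounds meet at 3, so that is the treewidth.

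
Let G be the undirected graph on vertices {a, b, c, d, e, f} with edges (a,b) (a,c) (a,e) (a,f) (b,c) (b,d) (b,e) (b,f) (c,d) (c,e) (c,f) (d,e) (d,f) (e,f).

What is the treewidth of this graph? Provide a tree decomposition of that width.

Treewidth 4.
One such decomposition:
Bags: B1 = {a, b, c, e, f}  B2 = {b, c, d, e, f}
Tree: B1–B2

Each bag holds 5 vertices, so the decomposition has width 4, which upper-bounds the treewidth. For the lower bound, the 5 vertices {b, c, d, e, f} are pairwise adjacent, and any tree decomposition puts a clique entirely inside one bag — forcing width ≥ 4. The upper and lower bounds meet at 4, so that is the treewidth.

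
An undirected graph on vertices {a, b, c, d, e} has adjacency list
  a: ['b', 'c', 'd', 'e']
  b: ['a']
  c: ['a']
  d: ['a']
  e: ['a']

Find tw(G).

1

A width-1 tree decomposition is:
Bags: B1 = {a, d}  B2 = {a, c}  B3 = {a, b}  B4 = {a, e}
Tree: B1–B2, B1–B3, B2–B4
Every bag has size at most 2, so the width is 2 − 1 = 1 and tw(G) ≤ 1. Since G has at least one edge (e.g. a–d), it is not an edgeless graph, so tw(G) ≥ 1. Hence tw(G) = 1 exactly.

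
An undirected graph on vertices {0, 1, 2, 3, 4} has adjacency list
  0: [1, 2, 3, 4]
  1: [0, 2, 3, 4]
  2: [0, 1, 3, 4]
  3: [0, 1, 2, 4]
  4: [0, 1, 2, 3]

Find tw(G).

A width-4 tree decomposition is:
Bags: B1 = {0, 1, 2, 3, 4}
Tree: (single bag)
A single bag containing all 5 vertices is trivially a valid decomposition of width 4. On the other hand G contains the 5-clique {0, 1, 2, 3, 4}. A clique must lie in a single bag of any decomposition, so no decomposition can have width below 4. The upper and lower bounds meet at 4, so that is the treewidth.

4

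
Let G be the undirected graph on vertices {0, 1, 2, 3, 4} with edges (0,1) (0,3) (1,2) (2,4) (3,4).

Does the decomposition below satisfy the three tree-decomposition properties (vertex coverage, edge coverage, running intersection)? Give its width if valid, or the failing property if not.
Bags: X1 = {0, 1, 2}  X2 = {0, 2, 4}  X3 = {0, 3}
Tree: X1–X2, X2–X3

No — edge (4,3) lies in no bag.

A tree decomposition must satisfy three properties: every vertex lies in some bag; for every edge, both endpoints lie together in some bag; and for every vertex, the bags containing it form a connected subtree. Here edge (4,3) lies in no bag, so the decomposition is invalid.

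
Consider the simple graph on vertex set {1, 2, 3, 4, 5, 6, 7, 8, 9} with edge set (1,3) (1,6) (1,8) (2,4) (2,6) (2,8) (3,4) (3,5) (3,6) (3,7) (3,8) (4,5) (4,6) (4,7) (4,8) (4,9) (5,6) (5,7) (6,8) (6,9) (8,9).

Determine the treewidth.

3

A width-3 tree decomposition is:
Bags: B1 = {3, 4, 6, 8}  B2 = {2, 4, 6, 8}  B3 = {4, 6, 8, 9}  B4 = {3, 4, 5, 6}  B5 = {1, 3, 6, 8}  B6 = {3, 4, 5, 7}
Tree: B1–B2, B2–B3, B1–B4, B1–B5, B4–B6
Every bag has size at most 4, so the width is 4 − 1 = 3 and tw(G) ≤ 3. Conversely, {1, 3, 6, 8} is a clique of size 4, and the vertices of any clique must share a bag in every tree decomposition; so some bag has ≥ 4 vertices and tw(G) ≥ 3. The upper and lower bounds meet at 3, so that is the treewidth.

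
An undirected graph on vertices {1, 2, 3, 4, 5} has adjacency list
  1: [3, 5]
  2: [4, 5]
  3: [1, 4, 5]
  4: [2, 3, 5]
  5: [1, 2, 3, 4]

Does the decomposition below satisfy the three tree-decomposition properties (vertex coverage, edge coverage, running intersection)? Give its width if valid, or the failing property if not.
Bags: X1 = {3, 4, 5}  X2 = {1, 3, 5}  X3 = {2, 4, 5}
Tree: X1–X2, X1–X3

Yes; width 2.

Vertex coverage: the bags together contain {1, 2, 3, 4, 5}, the full vertex set. Edge coverage: each edge of G has both endpoints in at least one bag. Running intersection: for every vertex, the bags containing it form a connected subtree. All three properties hold, so this is a valid tree decomposition of width max|bag| − 1 = 2, and hence tw(G) ≤ 2.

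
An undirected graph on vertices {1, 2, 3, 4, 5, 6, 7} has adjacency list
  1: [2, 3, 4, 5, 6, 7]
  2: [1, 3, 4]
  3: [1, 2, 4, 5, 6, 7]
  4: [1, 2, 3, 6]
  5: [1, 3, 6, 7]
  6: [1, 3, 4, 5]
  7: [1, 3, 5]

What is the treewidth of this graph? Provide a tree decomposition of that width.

The largest bag has 4 vertices, giving width 3; this decomposition certifies tw(G) ≤ 3. Conversely, {1, 2, 3, 4} is a clique of size 4, and the vertices of any clique must share a bag in every tree decomposition; so some bag has ≥ 4 vertices and tw(G) ≥ 3. The upper and lower bounds meet at 3, so that is the treewidth.

Treewidth 3.
One such decomposition:
Bags: B1 = {1, 3, 5, 7}  B2 = {1, 3, 5, 6}  B3 = {1, 3, 4, 6}  B4 = {1, 2, 3, 4}
Tree: B1–B2, B2–B3, B3–B4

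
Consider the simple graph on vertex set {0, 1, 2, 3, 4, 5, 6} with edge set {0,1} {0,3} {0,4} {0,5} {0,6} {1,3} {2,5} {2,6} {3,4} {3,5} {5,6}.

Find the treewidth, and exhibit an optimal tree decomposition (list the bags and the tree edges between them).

Treewidth 2.
One optimal decomposition is:
Bags: B1 = {0, 3, 5}  B2 = {0, 1, 3}  B3 = {0, 5, 6}  B4 = {2, 5, 6}  B5 = {0, 3, 4}
Tree: B1–B2, B1–B3, B3–B4, B1–B5

The largest bag has 3 vertices, giving width 2; this decomposition certifies tw(G) ≤ 2. For the lower bound, the 3 vertices {0, 1, 3} are pairwise adjacent, and any tree decomposition puts a clique entirely inside one bag — forcing width ≥ 2. Therefore the treewidth is 2.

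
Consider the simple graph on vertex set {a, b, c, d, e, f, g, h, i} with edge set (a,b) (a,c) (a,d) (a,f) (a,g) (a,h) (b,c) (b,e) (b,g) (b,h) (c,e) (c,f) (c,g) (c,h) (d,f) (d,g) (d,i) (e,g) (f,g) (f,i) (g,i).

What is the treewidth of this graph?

A width-3 tree decomposition is:
Bags: B1 = {a, b, c, g}  B2 = {a, c, f, g}  B3 = {a, d, f, g}  B4 = {b, c, e, g}  B5 = {d, f, g, i}  B6 = {a, b, c, h}
Tree: B1–B2, B2–B3, B1–B4, B3–B5, B1–B6
The largest bag has 4 vertices, giving width 3; this decomposition certifies tw(G) ≤ 3. Conversely, {b, c, e, g} is a clique of size 4, and the vertices of any clique must share a bag in every tree decomposition; so some bag has ≥ 4 vertices and tw(G) ≥ 3. The upper and lower bounds meet at 3, so that is the treewidth.

3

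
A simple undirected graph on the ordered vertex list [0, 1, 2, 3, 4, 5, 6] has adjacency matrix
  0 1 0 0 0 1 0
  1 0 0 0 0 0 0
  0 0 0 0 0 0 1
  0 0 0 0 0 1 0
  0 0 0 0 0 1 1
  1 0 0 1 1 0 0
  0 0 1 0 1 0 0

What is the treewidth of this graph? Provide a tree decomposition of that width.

Each bag holds 2 vertices, so the decomposition has width 1, which upper-bounds the treewidth. Any graph with an edge has treewidth ≥ 1, and G has the edge 4–5. Combining the bounds, tw(G) = 1.

Treewidth 1.
One optimal decomposition is:
Bags: B1 = {4, 5}  B2 = {4, 6}  B3 = {3, 5}  B4 = {0, 5}  B5 = {2, 6}  B6 = {0, 1}
Tree: B1–B2, B1–B3, B1–B4, B2–B5, B4–B6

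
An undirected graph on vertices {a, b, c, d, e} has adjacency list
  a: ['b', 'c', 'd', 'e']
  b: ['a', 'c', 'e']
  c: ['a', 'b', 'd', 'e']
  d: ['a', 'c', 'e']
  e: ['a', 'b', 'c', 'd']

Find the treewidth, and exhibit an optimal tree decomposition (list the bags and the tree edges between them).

Each bag holds 4 vertices, so the decomposition has width 3, which upper-bounds the treewidth. On the other hand G contains the 4-clique {a, c, d, e}. A clique must lie in a single bag of any decomposition, so no decomposition can have width below 3. Hence tw(G) = 3 exactly.

Treewidth 3.
Bags: B1 = {a, c, d, e}  B2 = {a, b, c, e}
Tree: B1–B2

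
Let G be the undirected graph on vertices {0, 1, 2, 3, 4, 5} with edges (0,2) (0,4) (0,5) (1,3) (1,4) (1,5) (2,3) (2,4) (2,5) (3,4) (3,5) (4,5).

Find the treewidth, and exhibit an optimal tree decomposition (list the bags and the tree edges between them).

The largest bag has 4 vertices, giving width 3; this decomposition certifies tw(G) ≤ 3. For the lower bound, the 4 vertices {1, 3, 4, 5} are pairwise adjacent, and any tree decomposition puts a clique entirely inside one bag — forcing width ≥ 3. Combining the bounds, tw(G) = 3.

Treewidth 3.
One such decomposition:
Bags: B1 = {0, 2, 4, 5}  B2 = {2, 3, 4, 5}  B3 = {1, 3, 4, 5}
Tree: B1–B2, B2–B3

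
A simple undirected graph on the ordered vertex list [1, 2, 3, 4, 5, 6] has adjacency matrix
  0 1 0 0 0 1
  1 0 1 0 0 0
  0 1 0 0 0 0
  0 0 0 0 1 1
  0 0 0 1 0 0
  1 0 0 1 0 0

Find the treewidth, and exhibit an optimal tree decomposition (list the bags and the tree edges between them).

Every bag has size at most 2, so the width is 2 − 1 = 1 and tw(G) ≤ 1. Since G has at least one edge (e.g. 3–2), it is not an edgeless graph, so tw(G) ≥ 1. Hence tw(G) = 1 exactly.

Treewidth 1.
One such decomposition:
Bags: B1 = {2, 3}  B2 = {1, 2}  B3 = {1, 6}  B4 = {4, 6}  B5 = {4, 5}
Tree: B1–B2, B2–B3, B3–B4, B4–B5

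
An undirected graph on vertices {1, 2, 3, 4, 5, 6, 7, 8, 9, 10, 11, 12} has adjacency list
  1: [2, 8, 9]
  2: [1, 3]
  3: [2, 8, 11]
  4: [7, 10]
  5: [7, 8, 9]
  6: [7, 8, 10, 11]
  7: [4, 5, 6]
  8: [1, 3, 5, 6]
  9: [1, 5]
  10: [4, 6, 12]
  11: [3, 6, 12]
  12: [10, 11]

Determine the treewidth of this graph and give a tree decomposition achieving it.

Treewidth 3.
One such decomposition:
Bags: B1 = {4, 7, 10, 12}  B2 = {6, 7, 10, 12}  B3 = {6, 7, 11, 12}  B4 = {5, 6, 7, 11}  B5 = {5, 6, 8, 11}  B6 = {3, 5, 8, 11}  B7 = {3, 5, 8, 9}  B8 = {1, 3, 8, 9}  B9 = {1, 2, 3, 9}
Tree: B1–B2, B2–B3, B3–B4, B4–B5, B5–B6, B6–B7, B7–B8, B8–B9

The largest bag has 4 vertices, giving width 3; this decomposition certifies tw(G) ≤ 3. For the lower bound: the 4 vertex sets {4,10,12}, {7}, {6}, {3,5,8,11} are disjoint, each induces a connected subgraph, and every pair is joined by at least one edge of G. Contracting each set to a single vertex therefore yields K_{4} as a minor, and since treewidth is minor-monotone, tw(G) ≥ tw(K_{4}) = 3. Combining the bounds, tw(G) = 3.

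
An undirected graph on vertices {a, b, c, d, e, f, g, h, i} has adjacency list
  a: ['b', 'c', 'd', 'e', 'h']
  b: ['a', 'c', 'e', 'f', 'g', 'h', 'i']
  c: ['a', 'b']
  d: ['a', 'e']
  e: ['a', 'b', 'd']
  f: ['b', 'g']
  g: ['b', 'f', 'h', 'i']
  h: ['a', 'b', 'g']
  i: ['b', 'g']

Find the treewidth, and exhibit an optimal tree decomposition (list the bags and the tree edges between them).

Treewidth 2.
Bags: B1 = {a, b, h}  B2 = {b, g, h}  B3 = {b, g, i}  B4 = {a, b, c}  B5 = {a, b, e}  B6 = {b, f, g}  B7 = {a, d, e}
Tree: B1–B2, B2–B3, B1–B4, B4–B5, B2–B6, B5–B7

Each bag holds 3 vertices, so the decomposition has width 2, which upper-bounds the treewidth. Conversely, {a, d, e} is a clique of size 3, and the vertices of any clique must share a bag in every tree decomposition; so some bag has ≥ 3 vertices and tw(G) ≥ 2. Combining the bounds, tw(G) = 2.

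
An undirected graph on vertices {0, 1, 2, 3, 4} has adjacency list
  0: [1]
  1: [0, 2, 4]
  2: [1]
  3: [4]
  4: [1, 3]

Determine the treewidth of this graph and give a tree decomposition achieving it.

Treewidth 1.
One such decomposition:
Bags: B1 = {1, 2}  B2 = {1, 4}  B3 = {3, 4}  B4 = {0, 1}
Tree: B1–B2, B2–B3, B2–B4

Each bag holds 2 vertices, so the decomposition has width 1, which upper-bounds the treewidth. Since G has at least one edge (e.g. 1–2), it is not an edgeless graph, so tw(G) ≥ 1. The upper and lower bounds meet at 1, so that is the treewidth.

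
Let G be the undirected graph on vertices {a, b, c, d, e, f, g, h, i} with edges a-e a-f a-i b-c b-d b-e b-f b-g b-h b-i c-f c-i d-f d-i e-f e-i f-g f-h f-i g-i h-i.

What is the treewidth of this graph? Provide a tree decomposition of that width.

The largest bag has 4 vertices, giving width 3; this decomposition certifies tw(G) ≤ 3. On the other hand G contains the 4-clique {a, e, f, i}. A clique must lie in a single bag of any decomposition, so no decomposition can have width below 3. Therefore the treewidth is 3.

Treewidth 3.
Bags: B1 = {b, e, f, i}  B2 = {b, d, f, i}  B3 = {b, c, f, i}  B4 = {b, f, h, i}  B5 = {b, f, g, i}  B6 = {a, e, f, i}
Tree: B1–B2, B1–B3, B1–B4, B1–B5, B1–B6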